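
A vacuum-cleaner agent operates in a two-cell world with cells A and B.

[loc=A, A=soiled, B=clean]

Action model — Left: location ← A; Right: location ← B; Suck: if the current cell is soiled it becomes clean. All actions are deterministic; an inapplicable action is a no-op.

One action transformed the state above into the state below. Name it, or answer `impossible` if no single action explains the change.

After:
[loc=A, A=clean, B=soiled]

try  Left: (A; A:soiled, B:clean)
try Right: (B; A:soiled, B:clean)
try  Suck: (A; A:clean, B:clean)
no single action produces the after-state

impossible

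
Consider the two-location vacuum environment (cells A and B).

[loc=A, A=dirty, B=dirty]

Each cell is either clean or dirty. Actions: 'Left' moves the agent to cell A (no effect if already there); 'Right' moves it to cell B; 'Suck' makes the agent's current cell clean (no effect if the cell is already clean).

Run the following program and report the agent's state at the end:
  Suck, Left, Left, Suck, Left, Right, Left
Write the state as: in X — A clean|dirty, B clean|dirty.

1. Suck → in A — A clean, B dirty
2. Left → in A — A clean, B dirty
3. Left → in A — A clean, B dirty
4. Suck → in A — A clean, B dirty
5. Left → in A — A clean, B dirty
6. Right → in B — A clean, B dirty
7. Left → in A — A clean, B dirty

in A — A clean, B dirty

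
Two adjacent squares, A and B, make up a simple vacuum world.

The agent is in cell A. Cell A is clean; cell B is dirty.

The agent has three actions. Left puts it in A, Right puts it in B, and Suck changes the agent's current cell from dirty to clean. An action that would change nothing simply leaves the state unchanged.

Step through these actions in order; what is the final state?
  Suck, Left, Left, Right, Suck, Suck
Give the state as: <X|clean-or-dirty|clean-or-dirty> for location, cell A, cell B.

step 1/6 (Suck): <A|clean|dirty>
step 2/6 (Left): <A|clean|dirty>
step 3/6 (Left): <A|clean|dirty>
step 4/6 (Right): <B|clean|dirty>
step 5/6 (Suck): <B|clean|clean>
step 6/6 (Suck): <B|clean|clean>

<B|clean|clean>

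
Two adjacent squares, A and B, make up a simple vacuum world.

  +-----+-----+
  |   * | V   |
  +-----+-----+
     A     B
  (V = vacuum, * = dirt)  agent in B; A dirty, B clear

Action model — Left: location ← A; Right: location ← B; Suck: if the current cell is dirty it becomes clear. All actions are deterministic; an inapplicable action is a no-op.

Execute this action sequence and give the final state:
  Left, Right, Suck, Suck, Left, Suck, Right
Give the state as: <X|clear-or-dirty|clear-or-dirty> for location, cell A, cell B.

Left (#1): <A|dirty|clear>
Right (#2): <B|dirty|clear>
Suck (#3): <B|dirty|clear>
Suck (#4): <B|dirty|clear>
Left (#5): <A|dirty|clear>
Suck (#6): <A|clear|clear>
Right (#7): <B|clear|clear>

<B|clear|clear>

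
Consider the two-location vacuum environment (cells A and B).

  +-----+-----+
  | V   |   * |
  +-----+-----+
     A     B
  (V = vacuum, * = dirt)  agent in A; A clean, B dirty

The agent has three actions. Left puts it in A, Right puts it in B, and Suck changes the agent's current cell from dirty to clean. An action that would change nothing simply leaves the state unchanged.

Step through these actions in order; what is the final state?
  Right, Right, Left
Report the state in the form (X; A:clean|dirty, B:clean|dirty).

1. Right → (B; A:clean, B:dirty)
2. Right → (B; A:clean, B:dirty)
3. Left → (A; A:clean, B:dirty)

(A; A:clean, B:dirty)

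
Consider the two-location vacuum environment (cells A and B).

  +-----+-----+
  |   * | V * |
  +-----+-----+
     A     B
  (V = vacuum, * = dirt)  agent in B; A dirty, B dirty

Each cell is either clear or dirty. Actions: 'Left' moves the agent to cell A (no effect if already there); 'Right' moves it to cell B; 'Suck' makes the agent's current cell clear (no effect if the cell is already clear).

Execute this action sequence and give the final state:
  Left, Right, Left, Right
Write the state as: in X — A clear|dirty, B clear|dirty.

t=1 Left ⇒ in A — A dirty, B dirty
t=2 Right ⇒ in B — A dirty, B dirty
t=3 Left ⇒ in A — A dirty, B dirty
t=4 Right ⇒ in B — A dirty, B dirty

in B — A dirty, B dirty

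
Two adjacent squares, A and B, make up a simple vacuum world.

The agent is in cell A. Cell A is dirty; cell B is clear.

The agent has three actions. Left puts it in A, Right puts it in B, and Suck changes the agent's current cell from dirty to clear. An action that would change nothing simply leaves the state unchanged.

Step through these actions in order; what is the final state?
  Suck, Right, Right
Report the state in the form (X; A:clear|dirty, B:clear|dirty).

(B; A:clear, B:clear)

1. Suck → (A; A:clear, B:clear)
2. Right → (B; A:clear, B:clear)
3. Right → (B; A:clear, B:clear)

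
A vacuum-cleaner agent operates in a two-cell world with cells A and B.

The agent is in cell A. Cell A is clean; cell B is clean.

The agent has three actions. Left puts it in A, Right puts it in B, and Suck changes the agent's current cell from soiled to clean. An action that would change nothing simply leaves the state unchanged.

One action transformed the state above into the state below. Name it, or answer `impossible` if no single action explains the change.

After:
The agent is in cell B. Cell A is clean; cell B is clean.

try  Left: loc=A A=clean B=clean
try Right: loc=B A=clean B=clean  ← match
try  Suck: loc=A A=clean B=clean

Right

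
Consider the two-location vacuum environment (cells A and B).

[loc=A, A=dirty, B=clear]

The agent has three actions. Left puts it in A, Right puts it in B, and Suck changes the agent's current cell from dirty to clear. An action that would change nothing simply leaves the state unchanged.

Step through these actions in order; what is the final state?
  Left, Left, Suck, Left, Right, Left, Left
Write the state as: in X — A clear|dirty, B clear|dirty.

in A — A clear, B clear

t=1 Left ⇒ in A — A dirty, B clear
t=2 Left ⇒ in A — A dirty, B clear
t=3 Suck ⇒ in A — A clear, B clear
t=4 Left ⇒ in A — A clear, B clear
t=5 Right ⇒ in B — A clear, B clear
t=6 Left ⇒ in A — A clear, B clear
t=7 Left ⇒ in A — A clear, B clear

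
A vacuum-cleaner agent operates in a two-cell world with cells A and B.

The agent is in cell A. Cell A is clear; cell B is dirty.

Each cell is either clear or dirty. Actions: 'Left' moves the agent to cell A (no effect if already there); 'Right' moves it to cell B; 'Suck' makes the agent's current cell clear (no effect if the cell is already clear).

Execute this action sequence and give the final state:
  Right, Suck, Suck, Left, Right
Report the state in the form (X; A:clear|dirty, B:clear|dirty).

step 1/5 (Right): (B; A:clear, B:dirty)
step 2/5 (Suck): (B; A:clear, B:clear)
step 3/5 (Suck): (B; A:clear, B:clear)
step 4/5 (Left): (A; A:clear, B:clear)
step 5/5 (Right): (B; A:clear, B:clear)

(B; A:clear, B:clear)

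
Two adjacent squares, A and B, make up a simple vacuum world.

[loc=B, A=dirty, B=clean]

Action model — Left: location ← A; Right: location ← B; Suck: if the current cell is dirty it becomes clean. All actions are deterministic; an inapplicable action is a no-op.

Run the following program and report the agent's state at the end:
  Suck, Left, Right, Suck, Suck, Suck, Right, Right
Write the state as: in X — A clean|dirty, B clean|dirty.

1) do Suck; now in B — A dirty, B clean
2) do Left; now in A — A dirty, B clean
3) do Right; now in B — A dirty, B clean
4) do Suck; now in B — A dirty, B clean
5) do Suck; now in B — A dirty, B clean
6) do Suck; now in B — A dirty, B clean
7) do Right; now in B — A dirty, B clean
8) do Right; now in B — A dirty, B clean

in B — A dirty, B clean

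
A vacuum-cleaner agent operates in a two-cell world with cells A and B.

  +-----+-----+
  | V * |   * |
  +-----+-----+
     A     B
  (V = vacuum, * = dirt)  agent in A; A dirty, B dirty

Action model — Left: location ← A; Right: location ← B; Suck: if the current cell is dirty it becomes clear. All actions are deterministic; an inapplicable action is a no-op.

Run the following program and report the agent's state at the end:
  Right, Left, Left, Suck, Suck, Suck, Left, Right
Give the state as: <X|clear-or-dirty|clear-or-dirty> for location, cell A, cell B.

<B|clear|dirty>

step 1/8 (Right): <B|dirty|dirty>
step 2/8 (Left): <A|dirty|dirty>
step 3/8 (Left): <A|dirty|dirty>
step 4/8 (Suck): <A|clear|dirty>
step 5/8 (Suck): <A|clear|dirty>
step 6/8 (Suck): <A|clear|dirty>
step 7/8 (Left): <A|clear|dirty>
step 8/8 (Right): <B|clear|dirty>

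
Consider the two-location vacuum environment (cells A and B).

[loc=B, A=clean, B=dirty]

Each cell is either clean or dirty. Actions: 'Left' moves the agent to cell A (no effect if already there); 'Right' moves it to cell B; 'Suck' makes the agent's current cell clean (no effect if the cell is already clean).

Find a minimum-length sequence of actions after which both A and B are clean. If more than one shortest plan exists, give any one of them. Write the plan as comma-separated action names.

1. Suck → <B|clean|clean>
min 1: B is dirty, one Suck

Suck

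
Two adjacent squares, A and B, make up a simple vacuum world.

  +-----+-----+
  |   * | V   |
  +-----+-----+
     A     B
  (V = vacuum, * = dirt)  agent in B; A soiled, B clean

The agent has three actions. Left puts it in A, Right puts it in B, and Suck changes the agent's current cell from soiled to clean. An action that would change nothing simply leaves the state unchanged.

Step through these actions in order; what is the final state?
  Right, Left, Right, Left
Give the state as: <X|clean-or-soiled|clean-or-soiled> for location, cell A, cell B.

1) do Right; now <B|soiled|clean>
2) do Left; now <A|soiled|clean>
3) do Right; now <B|soiled|clean>
4) do Left; now <A|soiled|clean>

<A|soiled|clean>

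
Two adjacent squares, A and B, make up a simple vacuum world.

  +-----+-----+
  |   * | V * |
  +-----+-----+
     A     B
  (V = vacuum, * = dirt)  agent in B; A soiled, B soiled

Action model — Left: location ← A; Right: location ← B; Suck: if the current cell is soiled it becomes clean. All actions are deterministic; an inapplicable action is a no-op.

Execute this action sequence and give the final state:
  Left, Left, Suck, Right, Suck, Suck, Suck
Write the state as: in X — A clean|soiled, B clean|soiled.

in B — A clean, B clean

1. Left → in A — A soiled, B soiled
2. Left → in A — A soiled, B soiled
3. Suck → in A — A clean, B soiled
4. Right → in B — A clean, B soiled
5. Suck → in B — A clean, B clean
6. Suck → in B — A clean, B clean
7. Suck → in B — A clean, B clean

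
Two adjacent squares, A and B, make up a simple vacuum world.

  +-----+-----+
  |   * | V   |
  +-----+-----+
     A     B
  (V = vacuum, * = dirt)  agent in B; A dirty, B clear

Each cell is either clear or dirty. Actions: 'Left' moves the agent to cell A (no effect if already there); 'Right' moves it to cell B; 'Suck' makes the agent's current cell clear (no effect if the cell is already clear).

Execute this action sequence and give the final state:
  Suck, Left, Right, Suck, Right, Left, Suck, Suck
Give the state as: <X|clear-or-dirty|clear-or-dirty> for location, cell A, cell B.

t=1 Suck ⇒ <B|dirty|clear>
t=2 Left ⇒ <A|dirty|clear>
t=3 Right ⇒ <B|dirty|clear>
t=4 Suck ⇒ <B|dirty|clear>
t=5 Right ⇒ <B|dirty|clear>
t=6 Left ⇒ <A|dirty|clear>
t=7 Suck ⇒ <A|clear|clear>
t=8 Suck ⇒ <A|clear|clear>

<A|clear|clear>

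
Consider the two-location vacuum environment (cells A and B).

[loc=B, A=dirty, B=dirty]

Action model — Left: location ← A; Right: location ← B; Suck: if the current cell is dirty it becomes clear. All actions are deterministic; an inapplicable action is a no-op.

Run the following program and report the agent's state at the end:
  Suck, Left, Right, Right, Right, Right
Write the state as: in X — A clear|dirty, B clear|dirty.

in B — A dirty, B clear

1. Suck → in B — A dirty, B clear
2. Left → in A — A dirty, B clear
3. Right → in B — A dirty, B clear
4. Right → in B — A dirty, B clear
5. Right → in B — A dirty, B clear
6. Right → in B — A dirty, B clear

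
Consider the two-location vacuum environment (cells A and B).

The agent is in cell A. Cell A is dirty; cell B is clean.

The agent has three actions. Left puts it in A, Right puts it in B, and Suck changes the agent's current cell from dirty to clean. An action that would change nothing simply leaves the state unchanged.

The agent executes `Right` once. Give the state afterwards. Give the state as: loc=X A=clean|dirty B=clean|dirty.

start: loc=A A=dirty B=clean
1. Right → loc=B A=dirty B=clean

loc=B A=dirty B=clean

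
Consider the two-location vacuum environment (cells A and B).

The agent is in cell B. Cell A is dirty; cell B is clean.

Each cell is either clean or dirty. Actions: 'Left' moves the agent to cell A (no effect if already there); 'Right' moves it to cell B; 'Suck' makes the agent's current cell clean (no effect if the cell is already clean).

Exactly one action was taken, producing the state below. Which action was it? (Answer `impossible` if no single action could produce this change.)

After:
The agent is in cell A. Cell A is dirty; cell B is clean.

Left

try  Left: (A; A:dirty, B:clean)  ← match
try Right: (B; A:dirty, B:clean)
try  Suck: (B; A:dirty, B:clean)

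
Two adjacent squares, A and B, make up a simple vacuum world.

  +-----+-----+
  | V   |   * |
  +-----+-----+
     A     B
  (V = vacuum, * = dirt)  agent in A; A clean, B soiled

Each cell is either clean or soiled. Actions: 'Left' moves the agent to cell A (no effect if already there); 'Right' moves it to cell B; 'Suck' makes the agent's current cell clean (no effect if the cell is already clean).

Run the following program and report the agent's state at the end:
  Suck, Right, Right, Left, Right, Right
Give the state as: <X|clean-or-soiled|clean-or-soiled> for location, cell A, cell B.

<B|clean|soiled>

t=1 Suck ⇒ <A|clean|soiled>
t=2 Right ⇒ <B|clean|soiled>
t=3 Right ⇒ <B|clean|soiled>
t=4 Left ⇒ <A|clean|soiled>
t=5 Right ⇒ <B|clean|soiled>
t=6 Right ⇒ <B|clean|soiled>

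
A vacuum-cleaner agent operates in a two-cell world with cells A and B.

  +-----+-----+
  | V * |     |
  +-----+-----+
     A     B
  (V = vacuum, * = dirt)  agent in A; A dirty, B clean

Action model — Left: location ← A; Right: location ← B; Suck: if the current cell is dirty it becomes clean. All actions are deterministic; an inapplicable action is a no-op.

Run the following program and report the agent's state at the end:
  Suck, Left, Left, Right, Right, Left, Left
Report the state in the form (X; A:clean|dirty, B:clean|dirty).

(A; A:clean, B:clean)

t=1 Suck ⇒ (A; A:clean, B:clean)
t=2 Left ⇒ (A; A:clean, B:clean)
t=3 Left ⇒ (A; A:clean, B:clean)
t=4 Right ⇒ (B; A:clean, B:clean)
t=5 Right ⇒ (B; A:clean, B:clean)
t=6 Left ⇒ (A; A:clean, B:clean)
t=7 Left ⇒ (A; A:clean, B:clean)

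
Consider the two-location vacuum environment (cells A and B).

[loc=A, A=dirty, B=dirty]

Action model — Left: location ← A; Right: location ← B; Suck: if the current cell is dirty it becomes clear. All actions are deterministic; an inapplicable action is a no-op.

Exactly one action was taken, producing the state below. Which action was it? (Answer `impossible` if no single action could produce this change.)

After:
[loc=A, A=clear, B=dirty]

try  Left: (A; A:dirty, B:dirty)
try Right: (B; A:dirty, B:dirty)
try  Suck: (A; A:clear, B:dirty)  ← match

Suck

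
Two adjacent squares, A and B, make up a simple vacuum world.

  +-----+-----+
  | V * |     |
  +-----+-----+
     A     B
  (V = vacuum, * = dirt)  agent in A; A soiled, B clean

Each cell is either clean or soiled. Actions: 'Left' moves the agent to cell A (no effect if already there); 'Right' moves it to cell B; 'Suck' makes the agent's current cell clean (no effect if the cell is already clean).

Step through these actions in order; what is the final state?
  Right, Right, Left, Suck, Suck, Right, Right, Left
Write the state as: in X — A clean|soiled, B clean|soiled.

1) do Right; now in B — A soiled, B clean
2) do Right; now in B — A soiled, B clean
3) do Left; now in A — A soiled, B clean
4) do Suck; now in A — A clean, B clean
5) do Suck; now in A — A clean, B clean
6) do Right; now in B — A clean, B clean
7) do Right; now in B — A clean, B clean
8) do Left; now in A — A clean, B clean

in A — A clean, B clean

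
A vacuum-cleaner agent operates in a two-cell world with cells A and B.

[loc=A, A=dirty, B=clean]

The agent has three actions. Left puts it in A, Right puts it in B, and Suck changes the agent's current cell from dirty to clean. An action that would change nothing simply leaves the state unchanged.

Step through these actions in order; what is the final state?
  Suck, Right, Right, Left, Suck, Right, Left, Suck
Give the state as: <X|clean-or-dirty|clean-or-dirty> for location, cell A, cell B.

<A|clean|clean>

1. Suck → <A|clean|clean>
2. Right → <B|clean|clean>
3. Right → <B|clean|clean>
4. Left → <A|clean|clean>
5. Suck → <A|clean|clean>
6. Right → <B|clean|clean>
7. Left → <A|clean|clean>
8. Suck → <A|clean|clean>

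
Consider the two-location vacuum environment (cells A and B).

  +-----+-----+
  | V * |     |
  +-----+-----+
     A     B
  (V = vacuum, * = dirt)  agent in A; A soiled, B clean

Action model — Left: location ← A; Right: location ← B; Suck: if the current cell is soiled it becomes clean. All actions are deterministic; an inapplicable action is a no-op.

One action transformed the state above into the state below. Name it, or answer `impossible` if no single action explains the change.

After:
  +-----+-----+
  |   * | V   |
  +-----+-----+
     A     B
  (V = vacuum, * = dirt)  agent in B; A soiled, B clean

try  Left: in A — A soiled, B clean
try Right: in B — A soiled, B clean  ← match
try  Suck: in A — A clean, B clean

Right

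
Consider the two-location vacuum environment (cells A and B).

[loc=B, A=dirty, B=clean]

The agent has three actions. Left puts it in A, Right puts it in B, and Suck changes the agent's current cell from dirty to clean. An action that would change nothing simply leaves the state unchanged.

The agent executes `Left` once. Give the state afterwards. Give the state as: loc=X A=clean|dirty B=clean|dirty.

start: loc=B A=dirty B=clean
t=1 Left ⇒ loc=A A=dirty B=clean

loc=A A=dirty B=clean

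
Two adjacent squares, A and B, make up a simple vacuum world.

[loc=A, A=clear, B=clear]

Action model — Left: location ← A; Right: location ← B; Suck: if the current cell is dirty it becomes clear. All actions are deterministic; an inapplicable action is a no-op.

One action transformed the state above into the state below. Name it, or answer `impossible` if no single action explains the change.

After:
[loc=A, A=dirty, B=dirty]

impossible

try  Left: loc=A A=clear B=clear
try Right: loc=B A=clear B=clear
try  Suck: loc=A A=clear B=clear
no single action produces the after-state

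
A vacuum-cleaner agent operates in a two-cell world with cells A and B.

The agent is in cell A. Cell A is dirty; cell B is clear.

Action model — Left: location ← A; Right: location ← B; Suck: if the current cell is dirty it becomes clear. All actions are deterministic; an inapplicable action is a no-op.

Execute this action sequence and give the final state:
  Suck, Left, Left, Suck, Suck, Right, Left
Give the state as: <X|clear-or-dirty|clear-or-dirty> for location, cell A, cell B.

Suck (#1): <A|clear|clear>
Left (#2): <A|clear|clear>
Left (#3): <A|clear|clear>
Suck (#4): <A|clear|clear>
Suck (#5): <A|clear|clear>
Right (#6): <B|clear|clear>
Left (#7): <A|clear|clear>

<A|clear|clear>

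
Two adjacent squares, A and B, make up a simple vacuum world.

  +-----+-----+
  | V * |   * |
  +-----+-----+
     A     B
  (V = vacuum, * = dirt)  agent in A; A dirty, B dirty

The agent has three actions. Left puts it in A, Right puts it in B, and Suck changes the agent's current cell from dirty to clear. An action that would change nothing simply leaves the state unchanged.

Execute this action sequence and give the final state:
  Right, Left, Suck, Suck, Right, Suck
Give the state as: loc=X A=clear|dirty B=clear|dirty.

step 1/6 (Right): loc=B A=dirty B=dirty
step 2/6 (Left): loc=A A=dirty B=dirty
step 3/6 (Suck): loc=A A=clear B=dirty
step 4/6 (Suck): loc=A A=clear B=dirty
step 5/6 (Right): loc=B A=clear B=dirty
step 6/6 (Suck): loc=B A=clear B=clear

loc=B A=clear B=clear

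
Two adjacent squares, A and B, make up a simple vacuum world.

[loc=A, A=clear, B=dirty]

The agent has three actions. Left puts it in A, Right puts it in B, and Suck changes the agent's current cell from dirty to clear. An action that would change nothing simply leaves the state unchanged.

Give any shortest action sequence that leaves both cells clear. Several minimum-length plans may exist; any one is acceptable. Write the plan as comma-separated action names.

Right, Suck

[1] after Right: in B — A clear, B dirty
[2] after Suck: in B — A clear, B clear
min 2: go B then Suck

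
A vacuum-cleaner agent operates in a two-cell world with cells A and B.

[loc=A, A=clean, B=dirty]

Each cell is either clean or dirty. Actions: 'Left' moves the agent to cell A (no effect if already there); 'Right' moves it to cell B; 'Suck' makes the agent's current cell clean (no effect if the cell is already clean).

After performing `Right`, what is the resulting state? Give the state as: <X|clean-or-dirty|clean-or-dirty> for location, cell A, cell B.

start: <A|clean|dirty>
step 1/1 (Right): <B|clean|dirty>

<B|clean|dirty>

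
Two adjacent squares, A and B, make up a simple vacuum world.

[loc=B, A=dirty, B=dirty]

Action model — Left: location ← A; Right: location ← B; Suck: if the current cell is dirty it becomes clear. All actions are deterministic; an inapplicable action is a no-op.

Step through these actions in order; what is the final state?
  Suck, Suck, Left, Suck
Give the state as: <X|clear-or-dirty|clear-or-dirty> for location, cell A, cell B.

<A|clear|clear>

t=1 Suck ⇒ <B|dirty|clear>
t=2 Suck ⇒ <B|dirty|clear>
t=3 Left ⇒ <A|dirty|clear>
t=4 Suck ⇒ <A|clear|clear>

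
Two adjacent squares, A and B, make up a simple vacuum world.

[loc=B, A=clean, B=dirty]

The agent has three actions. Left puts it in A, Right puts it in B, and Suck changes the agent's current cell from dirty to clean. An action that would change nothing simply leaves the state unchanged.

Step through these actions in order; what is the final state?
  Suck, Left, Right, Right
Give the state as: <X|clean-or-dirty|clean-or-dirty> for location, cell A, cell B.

<B|clean|clean>

step 1/4 (Suck): <B|clean|clean>
step 2/4 (Left): <A|clean|clean>
step 3/4 (Right): <B|clean|clean>
step 4/4 (Right): <B|clean|clean>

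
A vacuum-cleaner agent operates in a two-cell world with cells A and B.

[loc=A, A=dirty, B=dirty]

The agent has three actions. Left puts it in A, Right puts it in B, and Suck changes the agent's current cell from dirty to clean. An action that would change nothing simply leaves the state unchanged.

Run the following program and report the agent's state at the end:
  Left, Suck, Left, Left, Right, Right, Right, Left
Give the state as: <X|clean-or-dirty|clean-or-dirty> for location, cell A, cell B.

[1] after Left: <A|dirty|dirty>
[2] after Suck: <A|clean|dirty>
[3] after Left: <A|clean|dirty>
[4] after Left: <A|clean|dirty>
[5] after Right: <B|clean|dirty>
[6] after Right: <B|clean|dirty>
[7] after Right: <B|clean|dirty>
[8] after Left: <A|clean|dirty>

<A|clean|dirty>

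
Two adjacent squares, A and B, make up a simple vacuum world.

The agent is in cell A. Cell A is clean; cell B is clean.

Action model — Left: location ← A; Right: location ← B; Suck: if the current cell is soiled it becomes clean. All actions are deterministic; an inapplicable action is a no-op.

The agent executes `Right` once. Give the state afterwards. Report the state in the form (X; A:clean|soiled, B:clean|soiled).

start: (A; A:clean, B:clean)
1. Right → (B; A:clean, B:clean)

(B; A:clean, B:clean)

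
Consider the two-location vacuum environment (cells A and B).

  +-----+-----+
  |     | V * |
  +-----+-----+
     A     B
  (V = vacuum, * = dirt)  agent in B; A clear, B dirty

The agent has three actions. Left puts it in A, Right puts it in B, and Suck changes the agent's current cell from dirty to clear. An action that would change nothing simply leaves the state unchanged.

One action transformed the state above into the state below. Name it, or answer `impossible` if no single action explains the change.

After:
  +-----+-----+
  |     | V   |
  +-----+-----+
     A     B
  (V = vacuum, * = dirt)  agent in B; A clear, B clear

try  Left: loc=A A=clear B=dirty
try Right: loc=B A=clear B=dirty
try  Suck: loc=B A=clear B=clear  ← match

Suck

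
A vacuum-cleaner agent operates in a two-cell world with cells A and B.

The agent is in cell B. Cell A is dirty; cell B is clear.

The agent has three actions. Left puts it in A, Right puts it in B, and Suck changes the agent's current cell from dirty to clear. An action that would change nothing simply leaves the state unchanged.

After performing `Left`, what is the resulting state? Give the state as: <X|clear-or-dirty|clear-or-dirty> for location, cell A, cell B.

start: <B|dirty|clear>
Left (#1): <A|dirty|clear>

<A|dirty|clear>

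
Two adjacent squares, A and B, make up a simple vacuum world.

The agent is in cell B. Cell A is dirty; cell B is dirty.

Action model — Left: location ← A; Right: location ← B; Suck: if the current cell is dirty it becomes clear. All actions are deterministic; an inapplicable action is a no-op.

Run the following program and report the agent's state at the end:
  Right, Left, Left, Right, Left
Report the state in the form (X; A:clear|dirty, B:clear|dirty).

(A; A:dirty, B:dirty)

1) do Right; now (B; A:dirty, B:dirty)
2) do Left; now (A; A:dirty, B:dirty)
3) do Left; now (A; A:dirty, B:dirty)
4) do Right; now (B; A:dirty, B:dirty)
5) do Left; now (A; A:dirty, B:dirty)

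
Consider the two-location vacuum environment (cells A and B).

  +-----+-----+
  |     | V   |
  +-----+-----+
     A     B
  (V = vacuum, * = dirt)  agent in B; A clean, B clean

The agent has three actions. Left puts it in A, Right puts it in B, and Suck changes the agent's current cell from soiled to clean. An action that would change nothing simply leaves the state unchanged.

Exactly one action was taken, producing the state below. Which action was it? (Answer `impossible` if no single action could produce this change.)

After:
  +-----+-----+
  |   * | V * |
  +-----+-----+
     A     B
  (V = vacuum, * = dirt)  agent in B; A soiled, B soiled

try  Left: <A|clean|clean>
try Right: <B|clean|clean>
try  Suck: <B|clean|clean>
no single action produces the after-state

impossible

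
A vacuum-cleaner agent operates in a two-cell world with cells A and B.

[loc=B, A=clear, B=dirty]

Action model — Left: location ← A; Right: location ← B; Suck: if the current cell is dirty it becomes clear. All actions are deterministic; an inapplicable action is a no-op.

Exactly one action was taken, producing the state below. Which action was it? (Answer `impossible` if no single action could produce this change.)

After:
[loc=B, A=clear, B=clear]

Suck

try  Left: (A; A:clear, B:dirty)
try Right: (B; A:clear, B:dirty)
try  Suck: (B; A:clear, B:clear)  ← match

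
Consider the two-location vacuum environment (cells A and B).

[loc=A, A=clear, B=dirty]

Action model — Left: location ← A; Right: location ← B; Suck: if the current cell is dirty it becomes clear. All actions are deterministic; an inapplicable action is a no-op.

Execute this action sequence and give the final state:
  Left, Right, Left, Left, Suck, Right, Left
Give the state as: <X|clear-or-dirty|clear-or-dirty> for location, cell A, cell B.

[1] after Left: <A|clear|dirty>
[2] after Right: <B|clear|dirty>
[3] after Left: <A|clear|dirty>
[4] after Left: <A|clear|dirty>
[5] after Suck: <A|clear|dirty>
[6] after Right: <B|clear|dirty>
[7] after Left: <A|clear|dirty>

<A|clear|dirty>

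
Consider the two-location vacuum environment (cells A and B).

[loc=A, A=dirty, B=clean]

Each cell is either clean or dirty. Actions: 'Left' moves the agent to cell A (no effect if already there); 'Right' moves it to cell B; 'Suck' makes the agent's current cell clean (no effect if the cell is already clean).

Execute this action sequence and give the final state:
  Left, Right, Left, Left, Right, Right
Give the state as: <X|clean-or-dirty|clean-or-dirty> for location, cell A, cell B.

<B|dirty|clean>

1) do Left; now <A|dirty|clean>
2) do Right; now <B|dirty|clean>
3) do Left; now <A|dirty|clean>
4) do Left; now <A|dirty|clean>
5) do Right; now <B|dirty|clean>
6) do Right; now <B|dirty|clean>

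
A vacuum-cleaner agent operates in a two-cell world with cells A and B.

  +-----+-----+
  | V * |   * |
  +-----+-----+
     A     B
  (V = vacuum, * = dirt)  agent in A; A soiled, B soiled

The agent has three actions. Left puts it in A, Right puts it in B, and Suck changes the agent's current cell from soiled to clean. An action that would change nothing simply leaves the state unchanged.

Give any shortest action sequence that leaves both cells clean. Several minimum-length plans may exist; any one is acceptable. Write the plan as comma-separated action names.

1. Suck → (A; A:clean, B:soiled)
2. Right → (B; A:clean, B:soiled)
3. Suck → (B; A:clean, B:clean)
min 3: Suck A + move + Suck B

Suck, Right, Suck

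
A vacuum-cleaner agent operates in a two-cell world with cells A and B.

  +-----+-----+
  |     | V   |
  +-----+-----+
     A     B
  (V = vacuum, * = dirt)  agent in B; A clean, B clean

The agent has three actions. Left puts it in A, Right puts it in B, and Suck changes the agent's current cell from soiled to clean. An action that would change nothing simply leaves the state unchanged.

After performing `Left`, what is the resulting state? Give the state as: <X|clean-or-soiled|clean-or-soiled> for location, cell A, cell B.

start: <B|clean|clean>
[1] after Left: <A|clean|clean>

<A|clean|clean>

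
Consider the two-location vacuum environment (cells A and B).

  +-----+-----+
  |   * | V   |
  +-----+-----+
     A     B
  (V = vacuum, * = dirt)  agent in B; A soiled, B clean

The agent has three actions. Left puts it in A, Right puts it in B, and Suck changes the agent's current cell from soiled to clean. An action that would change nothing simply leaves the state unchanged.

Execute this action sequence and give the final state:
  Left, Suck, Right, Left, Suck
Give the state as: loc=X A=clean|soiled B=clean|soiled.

t=1 Left ⇒ loc=A A=soiled B=clean
t=2 Suck ⇒ loc=A A=clean B=clean
t=3 Right ⇒ loc=B A=clean B=clean
t=4 Left ⇒ loc=A A=clean B=clean
t=5 Suck ⇒ loc=A A=clean B=clean

loc=A A=clean B=clean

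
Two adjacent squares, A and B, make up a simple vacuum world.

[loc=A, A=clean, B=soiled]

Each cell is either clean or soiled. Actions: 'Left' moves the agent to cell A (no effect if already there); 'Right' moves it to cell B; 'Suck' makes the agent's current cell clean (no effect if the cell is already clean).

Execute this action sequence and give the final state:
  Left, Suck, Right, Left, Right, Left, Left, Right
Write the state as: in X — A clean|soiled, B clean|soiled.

1. Left → in A — A clean, B soiled
2. Suck → in A — A clean, B soiled
3. Right → in B — A clean, B soiled
4. Left → in A — A clean, B soiled
5. Right → in B — A clean, B soiled
6. Left → in A — A clean, B soiled
7. Left → in A — A clean, B soiled
8. Right → in B — A clean, B soiled

in B — A clean, B soiled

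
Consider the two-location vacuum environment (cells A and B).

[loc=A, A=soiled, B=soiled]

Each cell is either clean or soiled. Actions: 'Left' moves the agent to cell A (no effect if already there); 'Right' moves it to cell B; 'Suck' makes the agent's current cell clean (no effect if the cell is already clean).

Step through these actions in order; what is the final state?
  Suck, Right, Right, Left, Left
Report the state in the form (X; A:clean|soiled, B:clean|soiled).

(A; A:clean, B:soiled)

[1] after Suck: (A; A:clean, B:soiled)
[2] after Right: (B; A:clean, B:soiled)
[3] after Right: (B; A:clean, B:soiled)
[4] after Left: (A; A:clean, B:soiled)
[5] after Left: (A; A:clean, B:soiled)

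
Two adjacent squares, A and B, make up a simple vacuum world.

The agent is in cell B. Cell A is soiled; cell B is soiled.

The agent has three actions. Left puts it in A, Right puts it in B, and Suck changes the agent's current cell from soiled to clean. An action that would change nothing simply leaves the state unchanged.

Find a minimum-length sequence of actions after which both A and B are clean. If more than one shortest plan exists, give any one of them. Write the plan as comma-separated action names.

1) do Suck; now in B — A soiled, B clean
2) do Left; now in A — A soiled, B clean
3) do Suck; now in A — A clean, B clean
min 3: Suck B + move + Suck A

Suck, Left, Suck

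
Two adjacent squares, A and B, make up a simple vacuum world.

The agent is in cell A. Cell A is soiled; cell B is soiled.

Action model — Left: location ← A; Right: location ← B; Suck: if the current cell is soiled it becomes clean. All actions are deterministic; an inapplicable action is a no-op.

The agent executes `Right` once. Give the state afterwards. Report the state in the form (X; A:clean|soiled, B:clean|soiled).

(B; A:soiled, B:soiled)

start: (A; A:soiled, B:soiled)
[1] after Right: (B; A:soiled, B:soiled)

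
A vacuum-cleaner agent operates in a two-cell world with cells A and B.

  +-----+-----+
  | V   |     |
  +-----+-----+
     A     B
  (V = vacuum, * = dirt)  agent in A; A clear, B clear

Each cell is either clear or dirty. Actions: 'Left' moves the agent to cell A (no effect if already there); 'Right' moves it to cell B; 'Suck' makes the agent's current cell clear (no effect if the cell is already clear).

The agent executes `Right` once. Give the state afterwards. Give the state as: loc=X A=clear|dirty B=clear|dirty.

loc=B A=clear B=clear

start: loc=A A=clear B=clear
t=1 Right ⇒ loc=B A=clear B=clear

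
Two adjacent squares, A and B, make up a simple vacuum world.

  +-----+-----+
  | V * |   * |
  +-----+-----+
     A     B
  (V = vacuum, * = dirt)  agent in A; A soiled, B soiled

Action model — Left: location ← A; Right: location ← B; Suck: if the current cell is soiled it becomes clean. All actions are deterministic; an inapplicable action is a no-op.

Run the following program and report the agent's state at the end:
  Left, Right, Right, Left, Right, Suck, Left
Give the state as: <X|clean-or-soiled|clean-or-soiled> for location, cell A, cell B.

<A|soiled|clean>

1) do Left; now <A|soiled|soiled>
2) do Right; now <B|soiled|soiled>
3) do Right; now <B|soiled|soiled>
4) do Left; now <A|soiled|soiled>
5) do Right; now <B|soiled|soiled>
6) do Suck; now <B|soiled|clean>
7) do Left; now <A|soiled|clean>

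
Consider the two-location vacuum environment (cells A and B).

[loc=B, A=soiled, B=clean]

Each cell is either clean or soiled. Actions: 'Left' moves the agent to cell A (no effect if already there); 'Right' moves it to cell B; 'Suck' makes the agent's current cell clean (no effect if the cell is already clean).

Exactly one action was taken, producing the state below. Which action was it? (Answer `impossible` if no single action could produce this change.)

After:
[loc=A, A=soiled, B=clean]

try  Left: <A|soiled|clean>  ← match
try Right: <B|soiled|clean>
try  Suck: <B|soiled|clean>

Left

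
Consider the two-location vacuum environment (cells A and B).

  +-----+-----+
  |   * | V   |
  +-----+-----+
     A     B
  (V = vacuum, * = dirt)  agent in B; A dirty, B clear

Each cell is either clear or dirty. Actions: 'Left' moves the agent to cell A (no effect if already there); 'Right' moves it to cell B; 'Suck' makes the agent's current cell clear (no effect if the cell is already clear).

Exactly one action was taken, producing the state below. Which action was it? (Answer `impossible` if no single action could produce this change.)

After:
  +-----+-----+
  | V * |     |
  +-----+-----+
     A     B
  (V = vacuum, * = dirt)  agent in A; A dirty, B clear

Left

try  Left: in A — A dirty, B clear  ← match
try Right: in B — A dirty, B clear
try  Suck: in B — A dirty, B clear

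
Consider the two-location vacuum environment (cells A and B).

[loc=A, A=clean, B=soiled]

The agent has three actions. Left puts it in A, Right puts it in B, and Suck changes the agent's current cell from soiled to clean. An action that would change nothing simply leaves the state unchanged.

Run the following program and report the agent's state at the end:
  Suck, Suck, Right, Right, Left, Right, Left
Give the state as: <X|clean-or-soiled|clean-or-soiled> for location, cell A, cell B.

1) do Suck; now <A|clean|soiled>
2) do Suck; now <A|clean|soiled>
3) do Right; now <B|clean|soiled>
4) do Right; now <B|clean|soiled>
5) do Left; now <A|clean|soiled>
6) do Right; now <B|clean|soiled>
7) do Left; now <A|clean|soiled>

<A|clean|soiled>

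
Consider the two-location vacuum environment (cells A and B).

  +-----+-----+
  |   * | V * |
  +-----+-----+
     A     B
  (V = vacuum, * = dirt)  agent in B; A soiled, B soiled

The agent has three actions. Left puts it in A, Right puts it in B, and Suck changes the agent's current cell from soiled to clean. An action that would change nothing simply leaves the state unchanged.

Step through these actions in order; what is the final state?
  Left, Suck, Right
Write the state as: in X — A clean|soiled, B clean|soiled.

Left (#1): in A — A soiled, B soiled
Suck (#2): in A — A clean, B soiled
Right (#3): in B — A clean, B soiled

in B — A clean, B soiled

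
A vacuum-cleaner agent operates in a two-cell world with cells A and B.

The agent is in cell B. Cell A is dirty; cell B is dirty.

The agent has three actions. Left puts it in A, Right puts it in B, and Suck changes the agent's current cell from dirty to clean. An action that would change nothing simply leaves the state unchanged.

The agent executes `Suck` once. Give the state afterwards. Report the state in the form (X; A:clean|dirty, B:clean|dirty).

start: (B; A:dirty, B:dirty)
Suck (#1): (B; A:dirty, B:clean)

(B; A:dirty, B:clean)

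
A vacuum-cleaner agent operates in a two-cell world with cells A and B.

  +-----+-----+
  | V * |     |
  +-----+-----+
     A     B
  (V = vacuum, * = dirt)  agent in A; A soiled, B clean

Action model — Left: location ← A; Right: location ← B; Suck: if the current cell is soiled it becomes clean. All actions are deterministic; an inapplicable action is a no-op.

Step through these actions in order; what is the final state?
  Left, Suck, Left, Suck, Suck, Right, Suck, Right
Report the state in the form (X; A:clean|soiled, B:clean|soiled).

(B; A:clean, B:clean)

step 1/8 (Left): (A; A:soiled, B:clean)
step 2/8 (Suck): (A; A:clean, B:clean)
step 3/8 (Left): (A; A:clean, B:clean)
step 4/8 (Suck): (A; A:clean, B:clean)
step 5/8 (Suck): (A; A:clean, B:clean)
step 6/8 (Right): (B; A:clean, B:clean)
step 7/8 (Suck): (B; A:clean, B:clean)
step 8/8 (Right): (B; A:clean, B:clean)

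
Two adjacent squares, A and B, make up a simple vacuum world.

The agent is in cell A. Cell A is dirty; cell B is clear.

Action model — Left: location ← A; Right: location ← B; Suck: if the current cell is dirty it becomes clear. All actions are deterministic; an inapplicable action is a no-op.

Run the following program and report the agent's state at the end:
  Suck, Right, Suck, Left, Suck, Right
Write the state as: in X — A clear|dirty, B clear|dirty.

in B — A clear, B clear

1. Suck → in A — A clear, B clear
2. Right → in B — A clear, B clear
3. Suck → in B — A clear, B clear
4. Left → in A — A clear, B clear
5. Suck → in A — A clear, B clear
6. Right → in B — A clear, B clear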